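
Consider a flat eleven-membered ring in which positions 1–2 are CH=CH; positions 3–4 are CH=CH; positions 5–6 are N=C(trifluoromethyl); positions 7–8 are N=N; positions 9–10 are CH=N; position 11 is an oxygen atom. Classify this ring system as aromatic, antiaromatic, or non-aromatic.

All ring atoms are sp² and supply a p orbital to the ring (every atom in a ring double bond is sp² and brings one electron to the p orbital; the doubly-bonded nitrogens are pyridine-type — their lone pairs lie in the ring plane, leaving one electron in the p orbital; the oxygen donates one lone pair from its p orbital); the conjugation is uninterrupted.
Adding the contributions, 5 × 2 = 10 from the double-bond units + 2 from the O atom = 12.
A 4n π count (12, n = 3) in a planar conjugated ring means antiaromatic.

Antiaromatic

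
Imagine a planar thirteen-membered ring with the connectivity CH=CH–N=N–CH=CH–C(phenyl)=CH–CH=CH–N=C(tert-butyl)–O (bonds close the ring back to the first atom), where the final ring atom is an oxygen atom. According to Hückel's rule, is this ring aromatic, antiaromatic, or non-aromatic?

Aromatic

Every ring atom contributes a p orbital perpendicular to the ring (each doubly-bonded ring atom is sp² with one p-orbital electron; the doubly-bonded nitrogens are pyridine-type — their lone pairs lie in the ring plane, leaving one electron in the p orbital; the oxygen donates one lone pair from its p orbital), so the π system is cyclic and fully conjugated.
Counting π electrons: 6 × 2 = 12 from the double-bond units + 2 from the O atom = 14.
That gives a 4n+2 count (14, n = 3).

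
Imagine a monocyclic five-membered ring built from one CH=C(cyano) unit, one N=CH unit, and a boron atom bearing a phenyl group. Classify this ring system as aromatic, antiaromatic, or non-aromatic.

Every ring atom contributes a p orbital perpendicular to the ring (the double-bond atoms are sp², each contributing one p electron; each =N– nitrogen is pyridine-type (lone pair in the sp² plane, one electron in the p orbital); the boron has an empty p orbital), so the π system is cyclic and fully conjugated.
Tallying contributions gives 2 × 2 = 4 from the double-bond units + 0 from the B(phenyl) atom = 4.
4 = 4(1); a planar, fully conjugated 4n system is antiaromatic.

Antiaromatic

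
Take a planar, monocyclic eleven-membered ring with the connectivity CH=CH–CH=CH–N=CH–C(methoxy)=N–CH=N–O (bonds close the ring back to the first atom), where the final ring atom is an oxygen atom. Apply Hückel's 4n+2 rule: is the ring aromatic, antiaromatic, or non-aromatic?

Every ring atom contributes a p orbital perpendicular to the ring (every atom in a ring double bond is sp² and brings one electron to the p orbital; each sp² =N– keeps its lone pair in-plane and puts one electron into the π system; the oxygen donates one lone pair from its p orbital), so the π system is cyclic and fully conjugated.
Tallying contributions gives 5 × 2 = 10 from the double-bond units + 2 from the O atom = 12.
12 is a 4n count (n = 3), so the planar conjugated ring is antiaromatic.

Antiaromatic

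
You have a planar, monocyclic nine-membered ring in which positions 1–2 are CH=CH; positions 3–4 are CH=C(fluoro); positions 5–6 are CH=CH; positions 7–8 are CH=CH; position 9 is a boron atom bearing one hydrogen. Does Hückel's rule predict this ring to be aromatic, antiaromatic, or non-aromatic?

Antiaromatic

All ring atoms are sp² and supply a p orbital to the ring (every atom in a ring double bond is sp² and brings one electron to the p orbital; the boron has an empty p orbital); the conjugation is uninterrupted.
π-electron count: 4 × 2 = 8 from the double-bond units + 0 from the BH atom = 8.
A 4n π count (8, n = 2) in a planar conjugated ring means antiaromatic.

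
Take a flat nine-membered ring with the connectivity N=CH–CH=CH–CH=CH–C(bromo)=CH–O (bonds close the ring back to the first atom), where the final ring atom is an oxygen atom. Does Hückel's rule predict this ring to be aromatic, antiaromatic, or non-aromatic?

The p orbitals form a continuous loop: the double-bond atoms are sp², each contributing one p electron; each sp² =N– keeps its lone pair in-plane and puts one electron into the π system; the oxygen donates one lone pair from its p orbital. The ring is fully conjugated.
π-electron count: 4 × 2 = 8 from the double-bond units + 2 from the O atom = 10.
With 10 π electrons (n = 2), the Hückel 4n+2 condition holds.

Aromatic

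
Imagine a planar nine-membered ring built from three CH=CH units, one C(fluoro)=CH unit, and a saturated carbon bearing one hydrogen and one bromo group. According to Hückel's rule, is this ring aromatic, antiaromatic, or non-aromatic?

At the CH(bromo) position, that saturated carbon is sp³ and has no p orbital in the ring π system; the ring's p-orbital overlap is broken there.
A ring that is not fully conjugated cannot be aromatic or antiaromatic regardless of its π-electron count.

Non-aromatic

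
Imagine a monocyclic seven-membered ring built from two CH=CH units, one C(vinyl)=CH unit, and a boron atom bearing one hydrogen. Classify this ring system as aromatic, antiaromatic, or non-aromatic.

Aromatic

Check conjugation: every atom in a ring double bond is sp² and brings one electron to the p orbital; the boron has an empty p orbital — every position has a p orbital, so the cyclic π system is continuous.
Tallying contributions gives 3 × 2 = 6 from the double-bond units + 0 from the BH atom = 6.
Since 6 = 4·1 + 2, the ring meets the 4n+2 criterion.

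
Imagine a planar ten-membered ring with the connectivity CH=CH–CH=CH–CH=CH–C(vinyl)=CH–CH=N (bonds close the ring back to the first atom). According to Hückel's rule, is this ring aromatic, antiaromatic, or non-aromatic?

Aromatic

Check conjugation: each doubly-bonded ring atom is sp² with one p-orbital electron; the doubly-bonded nitrogens are pyridine-type — their lone pairs lie in the ring plane, leaving one electron in the p orbital — every position has a p orbital, so the cyclic π system is continuous.
Tallying contributions gives 5 × 2 = 10 from the 5 double-bond units.
Since 10 = 4·2 + 2, the ring meets the 4n+2 criterion.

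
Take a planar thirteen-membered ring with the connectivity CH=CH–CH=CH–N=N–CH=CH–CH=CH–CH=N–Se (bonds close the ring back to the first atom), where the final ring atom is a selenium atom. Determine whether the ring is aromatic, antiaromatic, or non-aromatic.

Aromatic

Every ring atom contributes a p orbital perpendicular to the ring (the double-bond atoms are sp², each contributing one p electron; each sp² =N– keeps its lone pair in-plane and puts one electron into the π system; the selenium donates one lone pair from its p orbital), so the π system is cyclic and fully conjugated.
π-electron count: 6 × 2 = 12 from the double-bond units + 2 from the Se atom = 14.
Since 14 = 4·3 + 2, the ring meets the 4n+2 criterion.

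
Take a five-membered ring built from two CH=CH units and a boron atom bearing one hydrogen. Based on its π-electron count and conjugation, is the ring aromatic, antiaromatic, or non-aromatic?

Antiaromatic

The p orbitals form a continuous loop: the double-bond atoms are sp², each contributing one p electron; the boron has an empty p orbital. The ring is fully conjugated.
π-electron count: 2 × 2 = 4 from the double-bond units + 0 from the BH atom = 4.
A 4n π count (4, n = 1) in a planar conjugated ring means antiaromatic.
(The species described is borole.)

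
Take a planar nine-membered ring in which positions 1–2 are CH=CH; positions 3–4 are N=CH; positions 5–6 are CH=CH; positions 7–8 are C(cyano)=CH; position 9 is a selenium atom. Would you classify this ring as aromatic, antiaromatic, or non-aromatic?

Every ring atom contributes a p orbital perpendicular to the ring (each doubly-bonded ring atom is sp² with one p-orbital electron; each sp² =N– keeps its lone pair in-plane and puts one electron into the π system; the selenium donates one lone pair from its p orbital), so the π system is cyclic and fully conjugated.
Adding the contributions, 4 × 2 = 8 from the double-bond units + 2 from the Se atom = 10.
Since 10 = 4·2 + 2, the ring meets the 4n+2 criterion.

Aromatic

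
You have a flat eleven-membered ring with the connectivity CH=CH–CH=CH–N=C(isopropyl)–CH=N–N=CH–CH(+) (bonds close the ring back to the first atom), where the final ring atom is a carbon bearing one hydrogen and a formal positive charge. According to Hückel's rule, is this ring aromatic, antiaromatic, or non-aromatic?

Aromatic

The p orbitals form a continuous loop: the double-bond atoms are sp², each contributing one p electron; each sp² =N– keeps its lone pair in-plane and puts one electron into the π system; the carbocation has an empty p orbital. The ring is fully conjugated.
Counting π electrons: 5 × 2 = 10 from the double-bond units + 0 from the CH(+) atom = 10.
With 10 π electrons (n = 2), the Hückel 4n+2 condition holds.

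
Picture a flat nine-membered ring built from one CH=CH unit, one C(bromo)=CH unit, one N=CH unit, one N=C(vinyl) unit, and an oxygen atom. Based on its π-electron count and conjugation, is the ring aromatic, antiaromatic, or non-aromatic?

Aromatic

Check conjugation: every atom in a ring double bond is sp² and brings one electron to the p orbital; each sp² =N– keeps its lone pair in-plane and puts one electron into the π system; the oxygen donates one lone pair from its p orbital — every position has a p orbital, so the cyclic π system is continuous.
Adding the contributions, 4 × 2 = 8 from the double-bond units + 2 from the O atom = 10.
Since 10 = 4·2 + 2, the ring meets the 4n+2 criterion.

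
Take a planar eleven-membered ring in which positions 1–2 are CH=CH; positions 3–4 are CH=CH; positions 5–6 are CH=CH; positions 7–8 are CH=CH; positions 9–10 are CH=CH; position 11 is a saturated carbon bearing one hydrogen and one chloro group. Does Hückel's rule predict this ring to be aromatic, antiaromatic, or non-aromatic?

Non-aromatic

At the CH(chloro) position, that saturated carbon is sp³ and has no p orbital in the ring π system; the ring's p-orbital overlap is broken there.
Without a continuous loop of overlapping p orbitals the Hückel electron count never comes into play.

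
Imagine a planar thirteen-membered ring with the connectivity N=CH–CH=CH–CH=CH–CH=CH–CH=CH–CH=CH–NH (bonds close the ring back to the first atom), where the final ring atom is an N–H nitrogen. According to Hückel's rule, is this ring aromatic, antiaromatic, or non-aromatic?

Check conjugation: each doubly-bonded ring atom is sp² with one p-orbital electron; each =N– nitrogen is pyridine-type (lone pair in the sp² plane, one electron in the p orbital); the pyrrole-type nitrogen donates its lone pair from the p orbital — every position has a p orbital, so the cyclic π system is continuous.
Adding the contributions, 6 × 2 = 12 from the double-bond units + 2 from the NH atom = 14.
14 = 4(3) + 2, which satisfies Hückel's 4n+2 rule.

Aromatic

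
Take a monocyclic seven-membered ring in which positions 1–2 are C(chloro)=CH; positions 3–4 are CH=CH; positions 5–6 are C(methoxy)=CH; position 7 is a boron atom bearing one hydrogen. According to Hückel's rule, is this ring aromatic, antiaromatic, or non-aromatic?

Aromatic

Check conjugation: the double-bond atoms are sp², each contributing one p electron; the boron has an empty p orbital — every position has a p orbital, so the cyclic π system is continuous.
Adding the contributions, 3 × 2 = 6 from the double-bond units + 0 from the BH atom = 6.
With 6 π electrons (n = 1), the Hückel 4n+2 condition holds.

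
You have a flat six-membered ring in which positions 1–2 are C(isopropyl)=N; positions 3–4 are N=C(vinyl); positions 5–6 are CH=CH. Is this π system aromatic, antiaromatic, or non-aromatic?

Aromatic

All ring atoms are sp² and supply a p orbital to the ring (the double-bond atoms are sp², each contributing one p electron; each =N– nitrogen is pyridine-type (lone pair in the sp² plane, one electron in the p orbital)); the conjugation is uninterrupted.
π-electron count: 3 × 2 = 6 from the 3 double-bond units.
With 6 π electrons (n = 1), the Hückel 4n+2 condition holds.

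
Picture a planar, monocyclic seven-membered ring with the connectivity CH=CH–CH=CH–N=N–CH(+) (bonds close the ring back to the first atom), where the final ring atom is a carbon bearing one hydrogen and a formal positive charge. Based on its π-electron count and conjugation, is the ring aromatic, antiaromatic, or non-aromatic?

All ring atoms are sp² and supply a p orbital to the ring (each doubly-bonded ring atom is sp² with one p-orbital electron; each sp² =N– keeps its lone pair in-plane and puts one electron into the π system; the carbocation has an empty p orbital); the conjugation is uninterrupted.
Counting π electrons: 3 × 2 = 6 from the double-bond units + 0 from the CH(+) atom = 6.
With 6 π electrons (n = 1), the Hückel 4n+2 condition holds.

Aromatic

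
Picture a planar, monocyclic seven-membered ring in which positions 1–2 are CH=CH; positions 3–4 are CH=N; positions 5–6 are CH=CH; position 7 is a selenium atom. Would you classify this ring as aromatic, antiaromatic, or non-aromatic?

The p orbitals form a continuous loop: the double-bond atoms are sp², each contributing one p electron; each =N– nitrogen is pyridine-type (lone pair in the sp² plane, one electron in the p orbital); the selenium donates one lone pair from its p orbital. The ring is fully conjugated.
Counting π electrons: 3 × 2 = 6 from the double-bond units + 2 from the Se atom = 8.
8 is a 4n count (n = 2), so the planar conjugated ring is antiaromatic.

Antiaromatic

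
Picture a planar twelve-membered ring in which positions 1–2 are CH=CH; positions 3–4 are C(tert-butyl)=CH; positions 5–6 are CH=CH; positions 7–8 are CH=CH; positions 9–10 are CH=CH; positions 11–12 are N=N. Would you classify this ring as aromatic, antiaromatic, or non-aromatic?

Check conjugation: each doubly-bonded ring atom is sp² with one p-orbital electron; each =N– nitrogen is pyridine-type (lone pair in the sp² plane, one electron in the p orbital) — every position has a p orbital, so the cyclic π system is continuous.
Adding the contributions, 6 × 2 = 12 from the 6 double-bond units.
12 = 4(3); a planar, fully conjugated 4n system is antiaromatic.

Antiaromatic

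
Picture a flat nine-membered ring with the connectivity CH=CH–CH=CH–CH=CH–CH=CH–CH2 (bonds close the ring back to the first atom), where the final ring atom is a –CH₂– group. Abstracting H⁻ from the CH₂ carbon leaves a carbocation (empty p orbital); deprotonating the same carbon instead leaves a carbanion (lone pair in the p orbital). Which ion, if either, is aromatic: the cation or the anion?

The anion

In either ion the ring is fully conjugated: every atom, including the new sp² carbon, supplies a p orbital.
Cation: 4 × 2 + 0 = 8 π electrons → 4(2), antiaromatic.
Anion: 4 × 2 + 2 = 10 π electrons → 4(2)+2, aromatic.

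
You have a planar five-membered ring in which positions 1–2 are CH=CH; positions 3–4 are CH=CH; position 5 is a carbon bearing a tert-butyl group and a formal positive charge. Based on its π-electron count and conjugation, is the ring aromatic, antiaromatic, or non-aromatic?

Every ring atom contributes a p orbital perpendicular to the ring (each doubly-bonded ring atom is sp² with one p-orbital electron; the carbocation has an empty p orbital), so the π system is cyclic and fully conjugated.
Counting π electrons: 2 × 2 = 4 from the double-bond units + 0 from the C(tert-butyl)(+) atom = 4.
4 is a 4n count (n = 1), so the planar conjugated ring is antiaromatic.

Antiaromatic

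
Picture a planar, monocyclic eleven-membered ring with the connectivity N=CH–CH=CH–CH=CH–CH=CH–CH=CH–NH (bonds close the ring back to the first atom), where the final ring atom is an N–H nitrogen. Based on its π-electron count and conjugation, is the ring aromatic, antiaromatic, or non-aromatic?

All ring atoms are sp² and supply a p orbital to the ring (the double-bond atoms are sp², each contributing one p electron; each =N– nitrogen is pyridine-type (lone pair in the sp² plane, one electron in the p orbital); the pyrrole-type nitrogen donates its lone pair from the p orbital); the conjugation is uninterrupted.
π-electron count: 5 × 2 = 10 from the double-bond units + 2 from the NH atom = 12.
A 4n π count (12, n = 3) in a planar conjugated ring means antiaromatic.

Antiaromatic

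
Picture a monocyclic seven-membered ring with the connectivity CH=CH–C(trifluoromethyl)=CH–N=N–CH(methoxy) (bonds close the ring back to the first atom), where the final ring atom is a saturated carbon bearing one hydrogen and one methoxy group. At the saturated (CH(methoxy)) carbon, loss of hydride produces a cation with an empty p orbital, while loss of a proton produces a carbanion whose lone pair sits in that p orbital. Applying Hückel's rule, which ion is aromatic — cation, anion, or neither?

In both ions every ring atom is sp² and contributes a p orbital, so both rings are fully conjugated.
Cation: 3 × 2 + 0 = 6 π electrons → 4(1)+2, aromatic.
Anion: 3 × 2 + 2 = 8 π electrons → 4(2), antiaromatic.

The cation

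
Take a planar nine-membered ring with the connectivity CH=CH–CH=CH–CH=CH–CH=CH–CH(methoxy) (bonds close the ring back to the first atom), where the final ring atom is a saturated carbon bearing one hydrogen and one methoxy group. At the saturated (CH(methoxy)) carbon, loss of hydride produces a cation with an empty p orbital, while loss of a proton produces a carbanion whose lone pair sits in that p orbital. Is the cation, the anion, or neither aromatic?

Both ions have a continuous loop of p orbitals — each ring atom is sp².
Cation: 4 × 2 + 0 = 8 π electrons → 4(2), antiaromatic.
Anion: 4 × 2 + 2 = 10 π electrons → 4(2)+2, aromatic.

The anion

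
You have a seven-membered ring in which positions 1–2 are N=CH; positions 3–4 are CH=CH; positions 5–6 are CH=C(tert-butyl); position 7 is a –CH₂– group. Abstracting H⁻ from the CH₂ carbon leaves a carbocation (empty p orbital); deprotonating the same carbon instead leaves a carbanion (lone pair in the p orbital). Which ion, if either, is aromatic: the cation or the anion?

The cation

Once that carbon is sp², every ring atom has a p orbital and both ions are fully conjugated.
Cation: 3 × 2 + 0 = 6 π electrons → 4(1)+2, aromatic.
Anion: 3 × 2 + 2 = 8 π electrons → 4(2), antiaromatic.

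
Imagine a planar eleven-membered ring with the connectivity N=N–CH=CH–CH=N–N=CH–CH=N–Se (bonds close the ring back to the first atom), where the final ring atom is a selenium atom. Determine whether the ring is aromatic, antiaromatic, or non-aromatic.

Check conjugation: each doubly-bonded ring atom is sp² with one p-orbital electron; each sp² =N– keeps its lone pair in-plane and puts one electron into the π system; the selenium donates one lone pair from its p orbital — every position has a p orbital, so the cyclic π system is continuous.
Adding the contributions, 5 × 2 = 10 from the double-bond units + 2 from the Se atom = 12.
12 is a 4n count (n = 3), so the planar conjugated ring is antiaromatic.

Antiaromatic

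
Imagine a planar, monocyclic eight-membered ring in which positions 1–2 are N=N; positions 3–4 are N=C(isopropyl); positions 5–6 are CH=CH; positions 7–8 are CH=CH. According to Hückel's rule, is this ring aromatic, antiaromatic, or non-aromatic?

Antiaromatic

All ring atoms are sp² and supply a p orbital to the ring (each doubly-bonded ring atom is sp² with one p-orbital electron; each =N– nitrogen is pyridine-type (lone pair in the sp² plane, one electron in the p orbital)); the conjugation is uninterrupted.
Counting π electrons: 4 × 2 = 8 from the 4 double-bond units.
A 4n π count (8, n = 2) in a planar conjugated ring means antiaromatic.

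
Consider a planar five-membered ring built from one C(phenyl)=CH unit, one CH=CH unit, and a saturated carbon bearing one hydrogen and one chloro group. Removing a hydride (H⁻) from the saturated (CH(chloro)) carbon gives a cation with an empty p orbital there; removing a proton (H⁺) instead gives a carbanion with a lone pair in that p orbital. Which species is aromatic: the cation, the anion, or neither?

The anion

Once that carbon is sp², every ring atom has a p orbital and both ions are fully conjugated.
Cation: 2 × 2 + 0 = 4 π electrons → 4(1), antiaromatic.
Anion: 2 × 2 + 2 = 6 π electrons → 4(1)+2, aromatic.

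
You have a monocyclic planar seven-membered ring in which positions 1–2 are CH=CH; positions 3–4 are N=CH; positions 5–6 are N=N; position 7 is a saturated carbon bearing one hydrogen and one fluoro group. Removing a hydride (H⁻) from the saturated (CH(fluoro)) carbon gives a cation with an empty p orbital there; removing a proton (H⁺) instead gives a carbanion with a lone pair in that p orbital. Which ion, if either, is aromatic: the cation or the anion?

In either ion the ring is fully conjugated: every atom, including the new sp² carbon, supplies a p orbital.
Cation: 3 × 2 + 0 = 6 π electrons → 4(1)+2, aromatic.
Anion: 3 × 2 + 2 = 8 π electrons → 4(2), antiaromatic.

The cation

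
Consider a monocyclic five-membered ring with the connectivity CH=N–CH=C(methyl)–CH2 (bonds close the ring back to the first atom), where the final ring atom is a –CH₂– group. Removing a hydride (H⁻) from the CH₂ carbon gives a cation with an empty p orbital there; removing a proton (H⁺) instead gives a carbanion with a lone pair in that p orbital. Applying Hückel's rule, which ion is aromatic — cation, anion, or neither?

In either ion the ring is fully conjugated: every atom, including the new sp² carbon, supplies a p orbital.
Cation: 2 × 2 + 0 = 4 π electrons → 4(1), antiaromatic.
Anion: 2 × 2 + 2 = 6 π electrons → 4(1)+2, aromatic.

The anion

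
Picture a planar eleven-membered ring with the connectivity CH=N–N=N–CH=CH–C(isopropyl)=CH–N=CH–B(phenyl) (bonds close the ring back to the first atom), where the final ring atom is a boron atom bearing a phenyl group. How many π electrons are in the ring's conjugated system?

10

The p orbitals form a continuous loop: the double-bond atoms are sp², each contributing one p electron; each sp² =N– keeps its lone pair in-plane and puts one electron into the π system; the boron has an empty p orbital. The ring is fully conjugated.
Tallying contributions gives 5 × 2 = 10 from the double-bond units + 0 from the B(phenyl) atom = 10.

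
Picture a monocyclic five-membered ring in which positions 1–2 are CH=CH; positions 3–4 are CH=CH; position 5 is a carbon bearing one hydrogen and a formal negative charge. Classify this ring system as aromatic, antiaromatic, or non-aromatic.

Aromatic

The p orbitals form a continuous loop: the double-bond atoms are sp², each contributing one p electron; the carbanion's lone pair occupies the p orbital. The ring is fully conjugated.
Adding the contributions, 2 × 2 = 4 from the double-bond units + 2 from the CH(-) atom = 6.
6 = 4(1) + 2, which satisfies Hückel's 4n+2 rule.
(This ring is the cyclopentadienyl anion.)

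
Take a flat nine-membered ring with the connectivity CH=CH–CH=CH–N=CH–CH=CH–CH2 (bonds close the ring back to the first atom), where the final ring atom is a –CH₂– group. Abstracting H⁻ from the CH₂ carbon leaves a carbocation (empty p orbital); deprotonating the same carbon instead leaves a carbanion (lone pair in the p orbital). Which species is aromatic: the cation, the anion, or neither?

Both ions have a continuous loop of p orbitals — each ring atom is sp².
Cation: 4 × 2 + 0 = 8 π electrons → 4(2), antiaromatic.
Anion: 4 × 2 + 2 = 10 π electrons → 4(2)+2, aromatic.

The anion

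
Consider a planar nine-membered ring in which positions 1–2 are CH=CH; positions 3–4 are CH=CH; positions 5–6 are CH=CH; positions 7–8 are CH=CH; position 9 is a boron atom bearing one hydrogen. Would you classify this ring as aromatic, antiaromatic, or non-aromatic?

All ring atoms are sp² and supply a p orbital to the ring (each doubly-bonded ring atom is sp² with one p-orbital electron; the boron has an empty p orbital); the conjugation is uninterrupted.
Adding the contributions, 4 × 2 = 8 from the double-bond units + 0 from the BH atom = 8.
8 = 4(2); a planar, fully conjugated 4n system is antiaromatic.

Antiaromatic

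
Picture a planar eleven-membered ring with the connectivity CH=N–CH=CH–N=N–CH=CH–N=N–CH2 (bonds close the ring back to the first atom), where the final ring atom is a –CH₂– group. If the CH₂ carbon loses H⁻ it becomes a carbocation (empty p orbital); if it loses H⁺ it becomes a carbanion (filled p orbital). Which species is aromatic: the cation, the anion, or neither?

Once that carbon is sp², every ring atom has a p orbital and both ions are fully conjugated.
Cation: 5 × 2 + 0 = 10 π electrons → 4(2)+2, aromatic.
Anion: 5 × 2 + 2 = 12 π electrons → 4(3), antiaromatic.

The cation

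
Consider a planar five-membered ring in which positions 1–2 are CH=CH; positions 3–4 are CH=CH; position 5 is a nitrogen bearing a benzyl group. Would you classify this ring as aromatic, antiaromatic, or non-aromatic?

All ring atoms are sp² and supply a p orbital to the ring (every atom in a ring double bond is sp² and brings one electron to the p orbital; the pyrrole-type nitrogen donates its lone pair from the p orbital); the conjugation is uninterrupted.
Tallying contributions gives 2 × 2 = 4 from the double-bond units + 2 from the N(benzyl) atom = 6.
With 6 π electrons (n = 1), the Hückel 4n+2 condition holds.

Aromatic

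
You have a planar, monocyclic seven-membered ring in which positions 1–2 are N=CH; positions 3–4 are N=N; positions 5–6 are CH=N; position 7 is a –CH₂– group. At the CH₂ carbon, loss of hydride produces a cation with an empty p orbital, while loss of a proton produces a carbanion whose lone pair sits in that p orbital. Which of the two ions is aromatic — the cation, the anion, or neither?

The cation

Once that carbon is sp², every ring atom has a p orbital and both ions are fully conjugated.
Cation: 3 × 2 + 0 = 6 π electrons → 4(1)+2, aromatic.
Anion: 3 × 2 + 2 = 8 π electrons → 4(2), antiaromatic.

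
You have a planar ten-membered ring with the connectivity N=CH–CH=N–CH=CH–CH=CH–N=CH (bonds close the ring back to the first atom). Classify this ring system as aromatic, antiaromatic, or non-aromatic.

Aromatic

Every ring atom contributes a p orbital perpendicular to the ring (each doubly-bonded ring atom is sp² with one p-orbital electron; each =N– nitrogen is pyridine-type (lone pair in the sp² plane, one electron in the p orbital)), so the π system is cyclic and fully conjugated.
Adding the contributions, 5 × 2 = 10 from the 5 double-bond units.
10 = 4(2) + 2, which satisfies Hückel's 4n+2 rule.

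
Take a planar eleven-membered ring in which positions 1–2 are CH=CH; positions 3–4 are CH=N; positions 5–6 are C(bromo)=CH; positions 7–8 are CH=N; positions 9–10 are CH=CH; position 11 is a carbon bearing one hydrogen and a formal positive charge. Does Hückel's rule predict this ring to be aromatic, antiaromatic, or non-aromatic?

All ring atoms are sp² and supply a p orbital to the ring (the double-bond atoms are sp², each contributing one p electron; each =N– nitrogen is pyridine-type (lone pair in the sp² plane, one electron in the p orbital); the carbocation has an empty p orbital); the conjugation is uninterrupted.
Adding the contributions, 5 × 2 = 10 from the double-bond units + 0 from the CH(+) atom = 10.
Since 10 = 4·2 + 2, the ring meets the 4n+2 criterion.

Aromatic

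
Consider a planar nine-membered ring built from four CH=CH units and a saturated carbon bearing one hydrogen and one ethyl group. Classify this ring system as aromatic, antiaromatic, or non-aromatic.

Non-aromatic

The CH(ethyl) carbon is saturated: that saturated carbon is sp³ and has no p orbital in the ring π system. Conjugation is not continuous around the ring.
Without a continuous loop of overlapping p orbitals the Hückel electron count never comes into play.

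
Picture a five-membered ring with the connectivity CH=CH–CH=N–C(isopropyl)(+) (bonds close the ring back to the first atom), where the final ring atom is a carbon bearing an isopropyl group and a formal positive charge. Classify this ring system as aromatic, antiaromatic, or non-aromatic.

All ring atoms are sp² and supply a p orbital to the ring (every atom in a ring double bond is sp² and brings one electron to the p orbital; the doubly-bonded nitrogens are pyridine-type — their lone pairs lie in the ring plane, leaving one electron in the p orbital; the carbocation has an empty p orbital); the conjugation is uninterrupted.
Tallying contributions gives 2 × 2 = 4 from the double-bond units + 0 from the C(isopropyl)(+) atom = 4.
A 4n π count (4, n = 1) in a planar conjugated ring means antiaromatic.

Antiaromatic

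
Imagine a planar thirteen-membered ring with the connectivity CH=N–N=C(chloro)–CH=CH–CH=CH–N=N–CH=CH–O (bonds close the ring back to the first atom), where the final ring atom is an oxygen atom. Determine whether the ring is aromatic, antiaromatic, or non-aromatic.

Check conjugation: each doubly-bonded ring atom is sp² with one p-orbital electron; the doubly-bonded nitrogens are pyridine-type — their lone pairs lie in the ring plane, leaving one electron in the p orbital; the oxygen donates one lone pair from its p orbital — every position has a p orbital, so the cyclic π system is continuous.
Adding the contributions, 6 × 2 = 12 from the double-bond units + 2 from the O atom = 14.
That gives a 4n+2 count (14, n = 3).

Aromatic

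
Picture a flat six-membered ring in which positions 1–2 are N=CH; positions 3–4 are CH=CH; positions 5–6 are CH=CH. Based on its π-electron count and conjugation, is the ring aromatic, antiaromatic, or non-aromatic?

Aromatic

Check conjugation: the double-bond atoms are sp², each contributing one p electron; each sp² =N– keeps its lone pair in-plane and puts one electron into the π system — every position has a p orbital, so the cyclic π system is continuous.
π-electron count: 3 × 2 = 6 from the 3 double-bond units.
With 6 π electrons (n = 1), the Hückel 4n+2 condition holds.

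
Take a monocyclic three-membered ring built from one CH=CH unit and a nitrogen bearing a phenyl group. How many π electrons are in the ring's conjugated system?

Every ring atom contributes a p orbital perpendicular to the ring (each doubly-bonded ring atom is sp² with one p-orbital electron; the pyrrole-type nitrogen donates its lone pair from the p orbital), so the π system is cyclic and fully conjugated.
Adding the contributions, 1 × 2 = 2 from the double-bond unit + 2 from the N(phenyl) atom = 4.

4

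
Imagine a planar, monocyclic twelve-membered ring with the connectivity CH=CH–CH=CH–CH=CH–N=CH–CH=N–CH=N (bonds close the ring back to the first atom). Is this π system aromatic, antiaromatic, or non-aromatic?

All ring atoms are sp² and supply a p orbital to the ring (the double-bond atoms are sp², each contributing one p electron; the doubly-bonded nitrogens are pyridine-type — their lone pairs lie in the ring plane, leaving one electron in the p orbital); the conjugation is uninterrupted.
π-electron count: 6 × 2 = 12 from the 6 double-bond units.
With 12 = 4·3 π electrons, Hückel's rule classifies the planar ring as antiaromatic.

Antiaromatic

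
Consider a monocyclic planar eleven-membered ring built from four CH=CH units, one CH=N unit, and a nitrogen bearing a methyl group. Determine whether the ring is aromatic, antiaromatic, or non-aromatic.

Antiaromatic

Every ring atom contributes a p orbital perpendicular to the ring (the double-bond atoms are sp², each contributing one p electron; each sp² =N– keeps its lone pair in-plane and puts one electron into the π system; the pyrrole-type nitrogen donates its lone pair from the p orbital), so the π system is cyclic and fully conjugated.
π-electron count: 5 × 2 = 10 from the double-bond units + 2 from the N(methyl) atom = 12.
12 = 4(3); a planar, fully conjugated 4n system is antiaromatic.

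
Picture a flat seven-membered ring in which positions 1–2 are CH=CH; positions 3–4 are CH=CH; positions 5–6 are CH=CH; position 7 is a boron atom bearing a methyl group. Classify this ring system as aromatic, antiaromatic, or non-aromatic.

Aromatic

All ring atoms are sp² and supply a p orbital to the ring (the double-bond atoms are sp², each contributing one p electron; the boron has an empty p orbital); the conjugation is uninterrupted.
Counting π electrons: 3 × 2 = 6 from the double-bond units + 0 from the B(methyl) atom = 6.
With 6 π electrons (n = 1), the Hückel 4n+2 condition holds.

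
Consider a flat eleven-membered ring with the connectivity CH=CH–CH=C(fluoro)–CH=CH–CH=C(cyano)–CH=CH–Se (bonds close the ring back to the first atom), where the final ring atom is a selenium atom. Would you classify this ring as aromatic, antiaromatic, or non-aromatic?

Antiaromatic

Every ring atom contributes a p orbital perpendicular to the ring (each doubly-bonded ring atom is sp² with one p-orbital electron; the selenium donates one lone pair from its p orbital), so the π system is cyclic and fully conjugated.
Counting π electrons: 5 × 2 = 10 from the double-bond units + 2 from the Se atom = 12.
A 4n π count (12, n = 3) in a planar conjugated ring means antiaromatic.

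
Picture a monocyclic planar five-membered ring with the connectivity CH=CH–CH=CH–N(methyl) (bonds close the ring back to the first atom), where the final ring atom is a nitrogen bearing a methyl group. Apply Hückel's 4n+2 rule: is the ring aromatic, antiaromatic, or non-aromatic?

Check conjugation: every atom in a ring double bond is sp² and brings one electron to the p orbital; the pyrrole-type nitrogen donates its lone pair from the p orbital — every position has a p orbital, so the cyclic π system is continuous.
π-electron count: 2 × 2 = 4 from the double-bond units + 2 from the N(methyl) atom = 6.
6 = 4(1) + 2, which satisfies Hückel's 4n+2 rule.

Aromatic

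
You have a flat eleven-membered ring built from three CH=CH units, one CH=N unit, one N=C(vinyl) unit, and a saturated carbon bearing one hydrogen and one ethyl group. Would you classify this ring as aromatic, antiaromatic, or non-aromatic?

The CH(ethyl) position has four σ bonds — that saturated carbon is sp³ and has no p orbital in the ring π system — so the cyclic conjugation is interrupted.
Broken conjugation rules out both aromaticity and antiaromaticity.

Non-aromatic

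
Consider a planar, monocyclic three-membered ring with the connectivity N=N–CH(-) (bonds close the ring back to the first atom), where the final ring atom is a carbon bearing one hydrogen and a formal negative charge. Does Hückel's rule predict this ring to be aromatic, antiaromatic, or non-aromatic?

The p orbitals form a continuous loop: the double-bond atoms are sp², each contributing one p electron; each =N– nitrogen is pyridine-type (lone pair in the sp² plane, one electron in the p orbital); the carbanion's lone pair occupies the p orbital. The ring is fully conjugated.
Tallying contributions gives 1 × 2 = 2 from the double-bond unit + 2 from the CH(-) atom = 4.
A 4n π count (4, n = 1) in a planar conjugated ring means antiaromatic.

Antiaromatic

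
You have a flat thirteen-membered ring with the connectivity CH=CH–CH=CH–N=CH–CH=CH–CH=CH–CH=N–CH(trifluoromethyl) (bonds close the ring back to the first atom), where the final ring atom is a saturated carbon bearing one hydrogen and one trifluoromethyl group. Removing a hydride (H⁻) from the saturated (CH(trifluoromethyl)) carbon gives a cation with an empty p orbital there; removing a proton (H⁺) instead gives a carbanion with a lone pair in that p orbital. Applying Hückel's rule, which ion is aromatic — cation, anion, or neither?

The anion

Once that carbon is sp², every ring atom has a p orbital and both ions are fully conjugated.
Cation: 6 × 2 + 0 = 12 π electrons → 4(3), antiaromatic.
Anion: 6 × 2 + 2 = 14 π electrons → 4(3)+2, aromatic.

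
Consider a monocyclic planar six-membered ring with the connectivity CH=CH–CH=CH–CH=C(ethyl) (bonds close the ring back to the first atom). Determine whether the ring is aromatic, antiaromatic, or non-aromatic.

Aromatic

Check conjugation: each doubly-bonded ring atom is sp² with one p-orbital electron — every position has a p orbital, so the cyclic π system is continuous.
Adding the contributions, 3 × 2 = 6 from the 3 double-bond units.
With 6 π electrons (n = 1), the Hückel 4n+2 condition holds.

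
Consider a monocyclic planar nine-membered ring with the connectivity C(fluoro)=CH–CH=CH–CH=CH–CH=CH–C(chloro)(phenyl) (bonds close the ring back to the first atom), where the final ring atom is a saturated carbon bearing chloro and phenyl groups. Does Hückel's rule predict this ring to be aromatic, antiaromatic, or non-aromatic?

At the C(chloro)(phenyl) position, that saturated carbon is sp³ and has no p orbital in the ring π system; the ring's p-orbital overlap is broken there.
Hückel's rule only applies to fully conjugated rings, so this one is simply non-aromatic.

Non-aromatic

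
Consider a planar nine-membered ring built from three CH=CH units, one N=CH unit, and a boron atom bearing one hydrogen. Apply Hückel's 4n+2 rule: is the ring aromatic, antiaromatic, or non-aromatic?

Antiaromatic

Every ring atom contributes a p orbital perpendicular to the ring (each doubly-bonded ring atom is sp² with one p-orbital electron; the doubly-bonded nitrogens are pyridine-type — their lone pairs lie in the ring plane, leaving one electron in the p orbital; the boron has an empty p orbital), so the π system is cyclic and fully conjugated.
Counting π electrons: 4 × 2 = 8 from the double-bond units + 0 from the BH atom = 8.
8 is a 4n count (n = 2), so the planar conjugated ring is antiaromatic.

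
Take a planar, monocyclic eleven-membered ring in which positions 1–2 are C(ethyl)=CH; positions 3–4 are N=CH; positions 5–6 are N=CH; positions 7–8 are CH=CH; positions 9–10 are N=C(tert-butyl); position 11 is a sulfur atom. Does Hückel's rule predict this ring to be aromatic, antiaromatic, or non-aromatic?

Antiaromatic

Every ring atom contributes a p orbital perpendicular to the ring (each doubly-bonded ring atom is sp² with one p-orbital electron; each =N– nitrogen is pyridine-type (lone pair in the sp² plane, one electron in the p orbital); the sulfur donates one lone pair from its p orbital), so the π system is cyclic and fully conjugated.
Adding the contributions, 5 × 2 = 10 from the double-bond units + 2 from the S atom = 12.
12 is a 4n count (n = 3), so the planar conjugated ring is antiaromatic.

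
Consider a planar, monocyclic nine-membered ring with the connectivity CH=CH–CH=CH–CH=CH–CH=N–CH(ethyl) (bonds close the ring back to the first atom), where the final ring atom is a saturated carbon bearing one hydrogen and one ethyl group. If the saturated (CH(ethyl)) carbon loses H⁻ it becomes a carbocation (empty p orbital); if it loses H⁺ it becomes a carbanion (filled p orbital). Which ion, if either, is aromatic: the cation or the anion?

The anion

In both ions every ring atom is sp² and contributes a p orbital, so both rings are fully conjugated.
Cation: 4 × 2 + 0 = 8 π electrons → 4(2), antiaromatic.
Anion: 4 × 2 + 2 = 10 π electrons → 4(2)+2, aromatic.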